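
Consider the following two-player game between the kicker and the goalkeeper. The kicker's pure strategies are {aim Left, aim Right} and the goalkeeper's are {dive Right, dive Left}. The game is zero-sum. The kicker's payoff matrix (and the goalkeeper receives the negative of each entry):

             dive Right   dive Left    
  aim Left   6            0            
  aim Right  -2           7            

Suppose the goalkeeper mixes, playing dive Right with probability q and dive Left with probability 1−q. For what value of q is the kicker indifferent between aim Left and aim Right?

q = 7/15

The goalkeeper's mix must leave the kicker indifferent between aim Left and aim Right.
  the kicker's payoff to aim Left: q·6 + (1−q)·0 = 6q
  the kicker's payoff to aim Right: q·(-2) + (1−q)·7 = -9q + 7
  6q = -9q + 7  ⇒  15q = 7  ⇒  q = 7/15.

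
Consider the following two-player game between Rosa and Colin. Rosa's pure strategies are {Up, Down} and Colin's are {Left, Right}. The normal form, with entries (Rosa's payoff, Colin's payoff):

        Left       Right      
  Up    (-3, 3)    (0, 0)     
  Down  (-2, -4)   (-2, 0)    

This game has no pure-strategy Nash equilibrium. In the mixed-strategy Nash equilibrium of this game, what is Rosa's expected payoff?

-2

Set Rosa's expected payoff from Up equal to that from Down:
  Rosa's expected payoff from Up: q·(-3) + (1−q)·0 = -3q
  Rosa's expected payoff from Down: q·(-2) + (1−q)·(-2) = -2
  -3q = -2  ⇒  -3q = -2  ⇒  q = 2/3.
At equilibrium Rosa is indifferent across rows, so Rosa's payoff equals the payoff from Up: (2/3)·(-3) + (1/3)·0 = -2.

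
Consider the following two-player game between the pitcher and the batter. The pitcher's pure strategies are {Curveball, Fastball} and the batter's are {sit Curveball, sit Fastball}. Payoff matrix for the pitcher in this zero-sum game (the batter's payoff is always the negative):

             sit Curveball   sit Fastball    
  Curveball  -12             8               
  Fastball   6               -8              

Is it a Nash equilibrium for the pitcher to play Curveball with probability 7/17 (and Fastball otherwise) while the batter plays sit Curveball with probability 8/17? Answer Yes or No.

Check the batter's indifference given the pitcher's mix p = 7/17:
  payoff from sit Curveball = 24/17; payoff from sit Fastball = 24/17 — equal.
Check the pitcher's indifference given the batter's mix q = 8/17:
  payoff from Curveball = -24/17; payoff from Fastball = -24/17 — equal.
Both players are indifferent, so neither can profitably deviate.

Yes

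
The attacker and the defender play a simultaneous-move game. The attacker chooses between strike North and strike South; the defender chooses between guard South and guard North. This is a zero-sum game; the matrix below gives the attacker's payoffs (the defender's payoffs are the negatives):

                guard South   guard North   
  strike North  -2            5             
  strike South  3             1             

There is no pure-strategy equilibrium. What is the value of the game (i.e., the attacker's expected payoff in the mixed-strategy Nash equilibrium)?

The defender's mix must leave the attacker indifferent between strike North and strike South.
  the attacker's payoff to strike North: q·(-2) + (1−q)·5 = -7q + 5
  the attacker's payoff to strike South: q·3 + (1−q)·1 = 2q + 1
  -7q + 5 = 2q + 1  ⇒  -9q = -4  ⇒  q = 4/9.
The value is the attacker's expected payoff against this mix (using strike North): (4/9)·(-2) + (5/9)·5 = 17/9.

v = 17/9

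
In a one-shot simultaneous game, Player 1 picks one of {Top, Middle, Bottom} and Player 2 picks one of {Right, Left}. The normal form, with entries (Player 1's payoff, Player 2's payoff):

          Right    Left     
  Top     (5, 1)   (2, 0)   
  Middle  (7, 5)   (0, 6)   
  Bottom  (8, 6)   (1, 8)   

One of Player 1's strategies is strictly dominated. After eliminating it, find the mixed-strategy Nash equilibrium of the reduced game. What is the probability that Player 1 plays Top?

Player 1's strategy Middle is strictly dominated by Bottom: 8 > 7 and 1 > 0. Eliminate Middle.
Player 1's mix must leave Player 2 indifferent between Right and Left.
  Player 2's expected payoff from Right: p·1 + (1−p)·6 = -5p + 6
  Player 2's expected payoff from Left: p·0 + (1−p)·8 = -8p + 8
  -5p + 6 = -8p + 8  ⇒  3p = 2  ⇒  p = 2/3.

p = 2/3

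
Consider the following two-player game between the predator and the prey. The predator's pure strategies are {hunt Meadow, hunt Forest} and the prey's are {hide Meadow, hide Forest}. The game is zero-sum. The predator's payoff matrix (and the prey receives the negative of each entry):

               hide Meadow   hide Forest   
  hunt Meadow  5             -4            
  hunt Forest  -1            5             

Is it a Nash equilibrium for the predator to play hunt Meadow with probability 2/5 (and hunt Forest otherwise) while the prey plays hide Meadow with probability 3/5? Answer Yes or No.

Yes

Check the prey's indifference given the predator's mix p = 2/5:
  payoff from hide Meadow = -7/5; payoff from hide Forest = -7/5 — equal.
Check the predator's indifference given the prey's mix q = 3/5:
  payoff from hunt Meadow = 7/5; payoff from hunt Forest = 7/5 — equal.
Both players are indifferent, so neither can profitably deviate.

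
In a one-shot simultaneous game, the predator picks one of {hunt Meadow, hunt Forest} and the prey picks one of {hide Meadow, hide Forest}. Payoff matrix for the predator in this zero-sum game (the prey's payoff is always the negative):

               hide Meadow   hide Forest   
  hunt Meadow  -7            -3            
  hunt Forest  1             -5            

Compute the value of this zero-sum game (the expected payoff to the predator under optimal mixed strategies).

The predator's indifference between hunt Meadow and hunt Forest determines the prey's mixing probability q:
  the predator's payoff to hunt Meadow: q·(-7) + (1−q)·(-3) = -4q - 3
  the predator's payoff to hunt Forest: q·1 + (1−q)·(-5) = 6q - 5
  -4q - 3 = 6q - 5  ⇒  -10q = -2  ⇒  q = 1/5.
The value is the predator's expected payoff against this mix (using hunt Meadow): (1/5)·(-7) + (4/5)·(-3) = -19/5.

v = -19/5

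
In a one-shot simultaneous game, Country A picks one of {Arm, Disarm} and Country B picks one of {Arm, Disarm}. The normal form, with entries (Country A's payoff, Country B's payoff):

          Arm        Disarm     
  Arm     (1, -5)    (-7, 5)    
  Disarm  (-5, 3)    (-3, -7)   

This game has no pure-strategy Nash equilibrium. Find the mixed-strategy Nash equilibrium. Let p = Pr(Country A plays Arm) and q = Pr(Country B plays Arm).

For Country B to be willing to mix, Country B must be indifferent between Arm and Disarm, which pins down Country A's mix.
  Country B's payoff to Arm: p·(-5) + (1−p)·3 = -8p + 3
  Country B's payoff to Disarm: p·5 + (1−p)·(-7) = 12p - 7
  -8p + 3 = 12p - 7  ⇒  -20p = -10  ⇒  p = 1/2.
Country A's indifference between Arm and Disarm determines Country B's mixing probability q:
  Country A's payoff from Arm: q·1 + (1−q)·(-7) = 8q - 7
  Country A's payoff from Disarm: q·(-5) + (1−q)·(-3) = -2q - 3
  8q - 7 = -2q - 3  ⇒  10q = 4  ⇒  q = 2/5.

p = 1/2, q = 2/5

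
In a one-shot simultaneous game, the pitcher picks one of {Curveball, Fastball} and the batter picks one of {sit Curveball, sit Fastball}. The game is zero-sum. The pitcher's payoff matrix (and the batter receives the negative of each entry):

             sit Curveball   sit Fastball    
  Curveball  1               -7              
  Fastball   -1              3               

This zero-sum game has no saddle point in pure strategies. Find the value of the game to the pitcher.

v = -1/3

For the pitcher to be willing to mix, the pitcher must be indifferent between Curveball and Fastball, which pins down the batter's mix.
  the pitcher's payoff from Curveball: q·1 + (1−q)·(-7) = 8q - 7
  the pitcher's payoff from Fastball: q·(-1) + (1−q)·3 = -4q + 3
  8q - 7 = -4q + 3  ⇒  12q = 10  ⇒  q = 5/6.
The value is the pitcher's expected payoff against this mix (using Curveball): (5/6)·1 + (1/6)·(-7) = -1/3.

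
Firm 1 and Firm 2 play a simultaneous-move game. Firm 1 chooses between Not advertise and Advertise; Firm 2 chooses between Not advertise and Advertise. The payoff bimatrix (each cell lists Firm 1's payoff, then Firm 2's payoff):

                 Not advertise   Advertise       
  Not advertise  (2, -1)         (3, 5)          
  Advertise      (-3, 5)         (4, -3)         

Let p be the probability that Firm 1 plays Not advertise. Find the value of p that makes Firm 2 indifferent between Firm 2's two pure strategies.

p = 4/7

For Firm 2 to be willing to mix, Firm 2 must be indifferent between Not advertise and Advertise, which pins down Firm 1's mix.
  Firm 2's payoff to Not advertise: p·(-1) + (1−p)·5 = -6p + 5
  Firm 2's payoff to Advertise: p·5 + (1−p)·(-3) = 8p - 3
  -6p + 5 = 8p - 3  ⇒  -14p = -8  ⇒  p = 4/7.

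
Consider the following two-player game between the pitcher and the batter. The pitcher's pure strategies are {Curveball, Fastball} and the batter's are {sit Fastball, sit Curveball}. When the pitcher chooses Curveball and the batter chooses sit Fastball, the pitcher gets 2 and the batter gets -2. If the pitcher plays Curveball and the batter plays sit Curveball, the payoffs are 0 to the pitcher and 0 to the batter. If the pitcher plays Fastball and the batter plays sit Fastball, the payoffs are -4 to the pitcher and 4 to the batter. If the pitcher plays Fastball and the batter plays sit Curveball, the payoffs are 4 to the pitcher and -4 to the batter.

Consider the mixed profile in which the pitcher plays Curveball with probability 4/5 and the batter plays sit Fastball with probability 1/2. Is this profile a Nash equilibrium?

No

Given the batter's mix q = 1/2, the pitcher's payoff from Curveball is 1 but from Fastball is 0. The pitcher strictly prefers Curveball, so the pitcher would not mix.
So the proposed profile is not a Nash equilibrium.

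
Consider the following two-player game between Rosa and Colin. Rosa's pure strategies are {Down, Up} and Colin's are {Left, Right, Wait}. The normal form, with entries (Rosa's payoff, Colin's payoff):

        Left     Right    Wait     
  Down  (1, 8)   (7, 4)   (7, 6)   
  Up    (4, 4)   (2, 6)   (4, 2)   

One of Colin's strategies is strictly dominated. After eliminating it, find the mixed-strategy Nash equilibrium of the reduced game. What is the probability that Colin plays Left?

Colin's strategy Wait is strictly dominated by Left: 8 > 6 and 4 > 2. Eliminate Wait.
Colin's mix must leave Rosa indifferent between Down and Up.
  Rosa's payoff to Down: q·1 + (1−q)·7 = -6q + 7
  Rosa's payoff to Up: q·4 + (1−q)·2 = 2q + 2
  -6q + 7 = 2q + 2  ⇒  -8q = -5  ⇒  q = 5/8.

q = 5/8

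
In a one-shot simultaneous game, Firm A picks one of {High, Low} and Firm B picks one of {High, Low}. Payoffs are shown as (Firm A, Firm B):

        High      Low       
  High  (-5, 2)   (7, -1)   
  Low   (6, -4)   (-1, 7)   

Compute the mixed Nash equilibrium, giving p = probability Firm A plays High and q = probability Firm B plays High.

p = 11/14, q = 8/19

Firm B's indifference between High and Low determines Firm A's mixing probability p:
  Firm B's payoff from High: p·2 + (1−p)·(-4) = 6p - 4
  Firm B's payoff from Low: p·(-1) + (1−p)·7 = -8p + 7
  6p - 4 = -8p + 7  ⇒  14p = 11  ⇒  p = 11/14.
Firm A's indifference between High and Low determines Firm B's mixing probability q:
  Firm A's payoff to High: q·(-5) + (1−q)·7 = -12q + 7
  Firm A's payoff to Low: q·6 + (1−q)·(-1) = 7q - 1
  -12q + 7 = 7q - 1  ⇒  -19q = -8  ⇒  q = 8/19.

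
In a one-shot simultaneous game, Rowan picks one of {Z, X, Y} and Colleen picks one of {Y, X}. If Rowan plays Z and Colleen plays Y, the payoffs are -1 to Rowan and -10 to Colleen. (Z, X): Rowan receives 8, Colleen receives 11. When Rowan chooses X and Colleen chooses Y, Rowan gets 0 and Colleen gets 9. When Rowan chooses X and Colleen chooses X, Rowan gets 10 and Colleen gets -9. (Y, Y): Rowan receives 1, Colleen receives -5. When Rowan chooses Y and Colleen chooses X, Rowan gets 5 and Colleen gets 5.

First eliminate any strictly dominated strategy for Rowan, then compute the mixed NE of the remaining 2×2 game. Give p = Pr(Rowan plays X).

p = 5/14

Rowan's strategy Z is strictly dominated by X: 0 > -1 and 10 > 8. Eliminate Z.
In a mixed equilibrium Colleen is indifferent between Y and X; this condition fixes p.
  Colleen's payoff from Y: p·9 + (1−p)·(-5) = 14p - 5
  Colleen's payoff from X: p·(-9) + (1−p)·5 = -14p + 5
  14p - 5 = -14p + 5  ⇒  28p = 10  ⇒  p = 5/14.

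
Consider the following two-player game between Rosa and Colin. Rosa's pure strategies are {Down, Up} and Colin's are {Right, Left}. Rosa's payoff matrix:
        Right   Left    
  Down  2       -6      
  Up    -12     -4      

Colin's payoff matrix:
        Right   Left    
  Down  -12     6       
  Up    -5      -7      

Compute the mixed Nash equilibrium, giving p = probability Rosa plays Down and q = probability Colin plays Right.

p = 1/10, q = 1/8

For Colin to be willing to mix, Colin must be indifferent between Right and Left, which pins down Rosa's mix.
  Colin's expected payoff from Right: p·(-12) + (1−p)·(-5) = -7p - 5
  Colin's expected payoff from Left: p·6 + (1−p)·(-7) = 13p - 7
  -7p - 5 = 13p - 7  ⇒  -20p = -2  ⇒  p = 1/10.
In a mixed equilibrium Rosa is indifferent between Down and Up; this condition fixes q.
  Rosa's payoff from Down: q·2 + (1−q)·(-6) = 8q - 6
  Rosa's payoff from Up: q·(-12) + (1−q)·(-4) = -8q - 4
  8q - 6 = -8q - 4  ⇒  16q = 2  ⇒  q = 1/8.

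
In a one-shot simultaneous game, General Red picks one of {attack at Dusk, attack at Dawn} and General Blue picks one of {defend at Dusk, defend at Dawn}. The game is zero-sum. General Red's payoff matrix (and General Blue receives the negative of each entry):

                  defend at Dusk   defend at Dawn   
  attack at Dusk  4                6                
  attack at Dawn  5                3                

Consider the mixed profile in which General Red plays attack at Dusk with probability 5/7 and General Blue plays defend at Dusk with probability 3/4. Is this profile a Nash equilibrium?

Given General Red's mix p = 5/7, General Blue's payoff from defend at Dusk is -30/7 but from defend at Dawn is -36/7. General Blue strictly prefers defend at Dusk, so General Blue would not mix.
So the proposed profile is not a Nash equilibrium.

No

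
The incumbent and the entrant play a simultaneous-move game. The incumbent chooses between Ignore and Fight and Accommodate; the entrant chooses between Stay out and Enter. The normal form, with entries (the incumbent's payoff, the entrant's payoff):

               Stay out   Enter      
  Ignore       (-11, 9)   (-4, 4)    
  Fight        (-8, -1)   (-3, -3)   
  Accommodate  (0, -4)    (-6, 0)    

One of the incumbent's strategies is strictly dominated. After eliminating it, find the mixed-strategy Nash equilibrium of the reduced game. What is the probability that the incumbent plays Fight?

p = 2/3

The incumbent's strategy Ignore is strictly dominated by Fight: -8 > -11 and -3 > -4. Eliminate Ignore.
The incumbent's mix must leave the entrant indifferent between Stay out and Enter.
  the entrant's expected payoff from Stay out: p·(-1) + (1−p)·(-4) = 3p - 4
  the entrant's expected payoff from Enter: p·(-3) + (1−p)·0 = -3p
  3p - 4 = -3p  ⇒  6p = 4  ⇒  p = 2/3.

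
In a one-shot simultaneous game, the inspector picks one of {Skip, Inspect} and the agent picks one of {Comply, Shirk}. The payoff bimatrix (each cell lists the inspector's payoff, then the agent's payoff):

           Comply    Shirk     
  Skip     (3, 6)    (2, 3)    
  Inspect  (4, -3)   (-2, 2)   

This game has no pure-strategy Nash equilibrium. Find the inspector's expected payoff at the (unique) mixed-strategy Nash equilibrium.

The agent's mix must leave the inspector indifferent between Skip and Inspect.
  the inspector's payoff from Skip: q·3 + (1−q)·2 = q + 2
  the inspector's payoff from Inspect: q·4 + (1−q)·(-2) = 6q - 2
  q + 2 = 6q - 2  ⇒  -5q = -4  ⇒  q = 4/5.
At equilibrium the inspector is indifferent across rows, so the inspector's payoff equals the payoff from Skip: (4/5)·3 + (1/5)·2 = 14/5.

14/5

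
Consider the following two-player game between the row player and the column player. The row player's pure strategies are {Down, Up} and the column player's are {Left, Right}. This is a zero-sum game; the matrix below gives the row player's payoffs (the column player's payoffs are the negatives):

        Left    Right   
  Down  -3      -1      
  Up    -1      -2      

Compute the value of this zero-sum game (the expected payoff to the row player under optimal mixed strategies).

v = -5/3

In a mixed equilibrium the row player is indifferent between Down and Up; this condition fixes q.
  the row player's expected payoff from Down: q·(-3) + (1−q)·(-1) = -2q - 1
  the row player's expected payoff from Up: q·(-1) + (1−q)·(-2) = q - 2
  -2q - 1 = q - 2  ⇒  -3q = -1  ⇒  q = 1/3.
The value is the row player's expected payoff against this mix (using Down): (1/3)·(-3) + (2/3)·(-1) = -5/3.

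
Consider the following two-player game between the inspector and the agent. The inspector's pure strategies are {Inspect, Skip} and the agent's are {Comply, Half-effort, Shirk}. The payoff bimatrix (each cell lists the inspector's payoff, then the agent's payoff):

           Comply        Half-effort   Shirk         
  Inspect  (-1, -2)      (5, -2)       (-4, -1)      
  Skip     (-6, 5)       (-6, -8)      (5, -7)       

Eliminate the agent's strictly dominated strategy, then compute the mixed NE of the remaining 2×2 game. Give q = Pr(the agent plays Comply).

q = 9/14

The agent's strategy Half-effort is strictly dominated by Shirk: -1 > -2 and -7 > -8. Eliminate Half-effort.
In a mixed equilibrium the inspector is indifferent between Inspect and Skip; this condition fixes q.
  the inspector's payoff from Inspect: q·(-1) + (1−q)·(-4) = 3q - 4
  the inspector's payoff from Skip: q·(-6) + (1−q)·5 = -11q + 5
  3q - 4 = -11q + 5  ⇒  14q = 9  ⇒  q = 9/14.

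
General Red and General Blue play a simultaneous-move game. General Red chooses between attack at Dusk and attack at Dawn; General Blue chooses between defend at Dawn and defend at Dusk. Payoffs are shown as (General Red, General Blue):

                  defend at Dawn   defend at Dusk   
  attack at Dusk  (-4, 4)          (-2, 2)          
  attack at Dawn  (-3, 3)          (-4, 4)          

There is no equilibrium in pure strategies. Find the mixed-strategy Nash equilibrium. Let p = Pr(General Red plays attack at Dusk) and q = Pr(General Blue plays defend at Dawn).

p = 1/3, q = 2/3

General Blue's indifference between defend at Dawn and defend at Dusk determines General Red's mixing probability p:
  General Blue's payoff to defend at Dawn: p·4 + (1−p)·3 = p + 3
  General Blue's payoff to defend at Dusk: p·2 + (1−p)·4 = -2p + 4
  p + 3 = -2p + 4  ⇒  3p = 1  ⇒  p = 1/3.
Set General Red's expected payoff from attack at Dusk equal to that from attack at Dawn:
  General Red's payoff from attack at Dusk: q·(-4) + (1−q)·(-2) = -2q - 2
  General Red's payoff from attack at Dawn: q·(-3) + (1−q)·(-4) = q - 4
  -2q - 2 = q - 4  ⇒  -3q = -2  ⇒  q = 2/3.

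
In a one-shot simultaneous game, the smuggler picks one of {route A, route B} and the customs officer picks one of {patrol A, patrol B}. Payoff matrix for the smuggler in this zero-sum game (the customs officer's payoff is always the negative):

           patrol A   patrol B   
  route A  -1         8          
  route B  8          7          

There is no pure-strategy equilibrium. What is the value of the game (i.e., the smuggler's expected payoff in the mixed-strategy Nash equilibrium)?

The smuggler's indifference between route A and route B determines the customs officer's mixing probability q:
  the smuggler's payoff to route A: q·(-1) + (1−q)·8 = -9q + 8
  the smuggler's payoff to route B: q·8 + (1−q)·7 = q + 7
  -9q + 8 = q + 7  ⇒  -10q = -1  ⇒  q = 1/10.
The value is the smuggler's expected payoff against this mix (using route A): (1/10)·(-1) + (9/10)·8 = 71/10.

v = 71/10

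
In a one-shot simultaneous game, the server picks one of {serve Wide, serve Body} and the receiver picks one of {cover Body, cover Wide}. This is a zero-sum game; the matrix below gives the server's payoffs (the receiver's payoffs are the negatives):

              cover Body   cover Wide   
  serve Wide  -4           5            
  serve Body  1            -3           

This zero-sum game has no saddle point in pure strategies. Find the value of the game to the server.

v = -7/13

The receiver's mix must leave the server indifferent between serve Wide and serve Body.
  the server's payoff from serve Wide: q·(-4) + (1−q)·5 = -9q + 5
  the server's payoff from serve Body: q·1 + (1−q)·(-3) = 4q - 3
  -9q + 5 = 4q - 3  ⇒  -13q = -8  ⇒  q = 8/13.
The value is the server's expected payoff against this mix (using serve Wide): (8/13)·(-4) + (5/13)·5 = -7/13.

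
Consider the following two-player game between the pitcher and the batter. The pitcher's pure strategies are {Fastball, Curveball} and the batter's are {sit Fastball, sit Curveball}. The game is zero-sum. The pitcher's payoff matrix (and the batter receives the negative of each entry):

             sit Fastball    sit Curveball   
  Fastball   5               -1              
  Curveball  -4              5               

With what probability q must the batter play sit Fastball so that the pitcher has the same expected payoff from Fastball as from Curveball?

The pitcher's indifference between Fastball and Curveball determines the batter's mixing probability q:
  the pitcher's payoff from Fastball: q·5 + (1−q)·(-1) = 6q - 1
  the pitcher's payoff from Curveball: q·(-4) + (1−q)·5 = -9q + 5
  6q - 1 = -9q + 5  ⇒  15q = 6  ⇒  q = 2/5.

q = 2/5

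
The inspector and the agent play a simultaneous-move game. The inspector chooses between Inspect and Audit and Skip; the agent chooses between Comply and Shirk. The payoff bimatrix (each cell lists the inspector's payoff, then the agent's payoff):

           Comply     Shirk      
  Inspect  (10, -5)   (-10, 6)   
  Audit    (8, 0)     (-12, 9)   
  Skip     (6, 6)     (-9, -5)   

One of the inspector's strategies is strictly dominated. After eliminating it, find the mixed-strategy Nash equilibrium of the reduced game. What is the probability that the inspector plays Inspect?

p = 1/2

The inspector's strategy Audit is strictly dominated by Inspect: 10 > 8 and -10 > -12. Eliminate Audit.
For the agent to be willing to mix, the agent must be indifferent between Comply and Shirk, which pins down the inspector's mix.
  the agent's payoff from Comply: p·(-5) + (1−p)·6 = -11p + 6
  the agent's payoff from Shirk: p·6 + (1−p)·(-5) = 11p - 5
  -11p + 6 = 11p - 5  ⇒  -22p = -11  ⇒  p = 1/2.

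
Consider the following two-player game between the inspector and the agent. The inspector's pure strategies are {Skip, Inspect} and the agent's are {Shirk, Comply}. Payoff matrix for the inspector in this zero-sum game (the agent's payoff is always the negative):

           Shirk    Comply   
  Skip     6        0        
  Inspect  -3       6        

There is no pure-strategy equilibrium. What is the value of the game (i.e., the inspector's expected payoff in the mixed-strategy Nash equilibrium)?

v = 12/5

The inspector's indifference between Skip and Inspect determines the agent's mixing probability q:
  the inspector's payoff to Skip: q·6 + (1−q)·0 = 6q
  the inspector's payoff to Inspect: q·(-3) + (1−q)·6 = -9q + 6
  6q = -9q + 6  ⇒  15q = 6  ⇒  q = 2/5.
The value is the inspector's expected payoff against this mix (using Skip): (2/5)·6 + (3/5)·0 = 12/5.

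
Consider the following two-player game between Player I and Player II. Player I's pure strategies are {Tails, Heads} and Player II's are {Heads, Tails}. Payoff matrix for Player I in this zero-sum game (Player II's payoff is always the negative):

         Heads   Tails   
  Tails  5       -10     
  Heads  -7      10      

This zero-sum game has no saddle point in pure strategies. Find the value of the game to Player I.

v = -5/8

Player I's indifference between Tails and Heads determines Player II's mixing probability q:
  Player I's payoff to Tails: q·5 + (1−q)·(-10) = 15q - 10
  Player I's payoff to Heads: q·(-7) + (1−q)·10 = -17q + 10
  15q - 10 = -17q + 10  ⇒  32q = 20  ⇒  q = 5/8.
The value is Player I's expected payoff against this mix (using Tails): (5/8)·5 + (3/8)·(-10) = -5/8.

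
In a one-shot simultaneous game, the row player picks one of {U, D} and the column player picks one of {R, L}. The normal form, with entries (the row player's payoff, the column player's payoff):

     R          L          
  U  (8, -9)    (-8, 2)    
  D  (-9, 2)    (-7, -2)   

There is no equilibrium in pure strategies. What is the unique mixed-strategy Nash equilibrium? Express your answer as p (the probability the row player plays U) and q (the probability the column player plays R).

p = 4/15, q = 1/18

The column player's indifference between R and L determines the row player's mixing probability p:
  the column player's payoff from R: p·(-9) + (1−p)·2 = -11p + 2
  the column player's payoff from L: p·2 + (1−p)·(-2) = 4p - 2
  -11p + 2 = 4p - 2  ⇒  -15p = -4  ⇒  p = 4/15.
Set the row player's expected payoff from U equal to that from D:
  the row player's expected payoff from U: q·8 + (1−q)·(-8) = 16q - 8
  the row player's expected payoff from D: q·(-9) + (1−q)·(-7) = -2q - 7
  16q - 8 = -2q - 7  ⇒  18q = 1  ⇒  q = 1/18.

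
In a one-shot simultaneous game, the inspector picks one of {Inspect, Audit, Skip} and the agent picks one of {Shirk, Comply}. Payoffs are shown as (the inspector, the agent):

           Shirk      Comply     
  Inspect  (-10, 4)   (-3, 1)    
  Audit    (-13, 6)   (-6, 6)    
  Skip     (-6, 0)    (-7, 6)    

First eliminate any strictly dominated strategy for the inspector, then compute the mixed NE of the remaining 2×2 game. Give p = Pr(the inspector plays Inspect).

The inspector's strategy Audit is strictly dominated by Inspect: -10 > -13 and -3 > -6. Eliminate Audit.
The agent's indifference between Shirk and Comply determines the inspector's mixing probability p:
  the agent's expected payoff from Shirk: p·4 + (1−p)·0 = 4p
  the agent's expected payoff from Comply: p·1 + (1−p)·6 = -5p + 6
  4p = -5p + 6  ⇒  9p = 6  ⇒  p = 2/3.

p = 2/3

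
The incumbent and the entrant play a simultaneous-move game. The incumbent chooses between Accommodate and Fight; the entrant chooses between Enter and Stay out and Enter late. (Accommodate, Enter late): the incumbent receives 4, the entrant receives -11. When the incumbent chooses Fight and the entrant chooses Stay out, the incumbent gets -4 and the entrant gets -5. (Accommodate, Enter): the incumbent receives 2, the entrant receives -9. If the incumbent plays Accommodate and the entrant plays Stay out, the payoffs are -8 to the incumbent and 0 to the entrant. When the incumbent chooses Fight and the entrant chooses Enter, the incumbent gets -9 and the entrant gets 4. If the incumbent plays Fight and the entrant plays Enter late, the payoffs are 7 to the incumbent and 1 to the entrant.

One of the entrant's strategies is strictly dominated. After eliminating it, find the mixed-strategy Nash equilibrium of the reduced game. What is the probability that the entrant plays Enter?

q = 4/15

The entrant's strategy Enter late is strictly dominated by Enter: -9 > -11 and 4 > 1. Eliminate Enter late.
In a mixed equilibrium the incumbent is indifferent between Accommodate and Fight; this condition fixes q.
  the incumbent's payoff to Accommodate: q·2 + (1−q)·(-8) = 10q - 8
  the incumbent's payoff to Fight: q·(-9) + (1−q)·(-4) = -5q - 4
  10q - 8 = -5q - 4  ⇒  15q = 4  ⇒  q = 4/15.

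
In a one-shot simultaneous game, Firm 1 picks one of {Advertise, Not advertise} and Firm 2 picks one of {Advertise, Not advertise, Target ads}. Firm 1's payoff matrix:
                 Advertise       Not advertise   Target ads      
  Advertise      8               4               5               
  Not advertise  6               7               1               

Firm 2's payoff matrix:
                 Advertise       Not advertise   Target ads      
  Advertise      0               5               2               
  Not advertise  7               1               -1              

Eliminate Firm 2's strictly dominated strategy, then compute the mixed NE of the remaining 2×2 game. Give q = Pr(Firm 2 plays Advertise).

Firm 2's strategy Target ads is strictly dominated by Not advertise: 5 > 2 and 1 > -1. Eliminate Target ads.
For Firm 1 to be willing to mix, Firm 1 must be indifferent between Advertise and Not advertise, which pins down Firm 2's mix.
  Firm 1's payoff to Advertise: q·8 + (1−q)·4 = 4q + 4
  Firm 1's payoff to Not advertise: q·6 + (1−q)·7 = -q + 7
  4q + 4 = -q + 7  ⇒  5q = 3  ⇒  q = 3/5.

q = 3/5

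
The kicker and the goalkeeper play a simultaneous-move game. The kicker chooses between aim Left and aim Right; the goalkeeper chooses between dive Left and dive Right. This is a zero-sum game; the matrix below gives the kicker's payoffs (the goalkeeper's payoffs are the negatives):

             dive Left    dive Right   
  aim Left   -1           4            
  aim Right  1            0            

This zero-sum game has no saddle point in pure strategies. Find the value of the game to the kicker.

v = 2/3

Set the kicker's expected payoff from aim Left equal to that from aim Right:
  the kicker's payoff from aim Left: q·(-1) + (1−q)·4 = -5q + 4
  the kicker's payoff from aim Right: q·1 + (1−q)·0 = q
  -5q + 4 = q  ⇒  -6q = -4  ⇒  q = 2/3.
The value is the kicker's expected payoff against this mix (using aim Left): (2/3)·(-1) + (1/3)·4 = 2/3.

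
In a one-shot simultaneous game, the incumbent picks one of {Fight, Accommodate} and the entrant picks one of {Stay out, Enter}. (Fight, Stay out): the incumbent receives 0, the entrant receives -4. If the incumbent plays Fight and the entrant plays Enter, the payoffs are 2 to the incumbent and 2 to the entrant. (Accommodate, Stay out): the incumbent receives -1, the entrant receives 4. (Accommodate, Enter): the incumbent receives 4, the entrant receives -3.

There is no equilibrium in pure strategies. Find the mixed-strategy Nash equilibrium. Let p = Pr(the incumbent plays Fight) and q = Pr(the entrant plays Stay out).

p = 7/13, q = 2/3

For the entrant to be willing to mix, the entrant must be indifferent between Stay out and Enter, which pins down the incumbent's mix.
  the entrant's payoff from Stay out: p·(-4) + (1−p)·4 = -8p + 4
  the entrant's payoff from Enter: p·2 + (1−p)·(-3) = 5p - 3
  -8p + 4 = 5p - 3  ⇒  -13p = -7  ⇒  p = 7/13.
Set the incumbent's expected payoff from Fight equal to that from Accommodate:
  the incumbent's payoff to Fight: q·0 + (1−q)·2 = -2q + 2
  the incumbent's payoff to Accommodate: q·(-1) + (1−q)·4 = -5q + 4
  -2q + 2 = -5q + 4  ⇒  3q = 2  ⇒  q = 2/3.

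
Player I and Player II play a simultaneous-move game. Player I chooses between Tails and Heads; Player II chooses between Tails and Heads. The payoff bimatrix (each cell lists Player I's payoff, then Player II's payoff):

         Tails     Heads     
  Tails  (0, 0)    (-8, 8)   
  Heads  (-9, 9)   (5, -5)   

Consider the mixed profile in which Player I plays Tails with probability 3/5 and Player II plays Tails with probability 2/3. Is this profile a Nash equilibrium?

No

Given Player I's mix p = 3/5, Player II's payoff from Tails is 18/5 but from Heads is 14/5. Player II strictly prefers Tails, so Player II would not mix.
So the proposed profile is not a Nash equilibrium.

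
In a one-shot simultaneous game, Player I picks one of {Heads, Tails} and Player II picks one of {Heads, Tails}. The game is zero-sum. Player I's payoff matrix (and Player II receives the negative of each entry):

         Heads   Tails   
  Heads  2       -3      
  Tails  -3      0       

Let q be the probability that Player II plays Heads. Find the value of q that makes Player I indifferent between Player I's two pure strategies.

For Player I to be willing to mix, Player I must be indifferent between Heads and Tails, which pins down Player II's mix.
  Player I's payoff from Heads: q·2 + (1−q)·(-3) = 5q - 3
  Player I's payoff from Tails: q·(-3) + (1−q)·0 = -3q
  5q - 3 = -3q  ⇒  8q = 3  ⇒  q = 3/8.

q = 3/8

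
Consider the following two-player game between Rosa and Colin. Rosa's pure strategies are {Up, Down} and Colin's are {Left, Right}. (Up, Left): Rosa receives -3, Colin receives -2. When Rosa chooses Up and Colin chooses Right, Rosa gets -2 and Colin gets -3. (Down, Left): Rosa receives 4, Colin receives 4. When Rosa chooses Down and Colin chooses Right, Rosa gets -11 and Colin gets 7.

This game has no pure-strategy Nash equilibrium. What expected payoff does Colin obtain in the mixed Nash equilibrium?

-1/2

Set Colin's expected payoff from Left equal to that from Right:
  Colin's payoff to Left: p·(-2) + (1−p)·4 = -6p + 4
  Colin's payoff to Right: p·(-3) + (1−p)·7 = -10p + 7
  -6p + 4 = -10p + 7  ⇒  4p = 3  ⇒  p = 3/4.
At equilibrium Colin is indifferent across columns, so Colin's payoff equals the payoff from Left: (3/4)·(-2) + (1/4)·4 = -1/2.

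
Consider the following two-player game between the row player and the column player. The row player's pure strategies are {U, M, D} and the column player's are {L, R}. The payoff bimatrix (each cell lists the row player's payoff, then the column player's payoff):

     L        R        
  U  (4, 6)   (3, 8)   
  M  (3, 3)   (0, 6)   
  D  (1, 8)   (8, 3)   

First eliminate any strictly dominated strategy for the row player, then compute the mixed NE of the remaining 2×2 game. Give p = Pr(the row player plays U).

p = 5/7

The row player's strategy M is strictly dominated by U: 4 > 3 and 3 > 0. Eliminate M.
The row player's mix must leave the column player indifferent between L and R.
  the column player's payoff from L: p·6 + (1−p)·8 = -2p + 8
  the column player's payoff from R: p·8 + (1−p)·3 = 5p + 3
  -2p + 8 = 5p + 3  ⇒  -7p = -5  ⇒  p = 5/7.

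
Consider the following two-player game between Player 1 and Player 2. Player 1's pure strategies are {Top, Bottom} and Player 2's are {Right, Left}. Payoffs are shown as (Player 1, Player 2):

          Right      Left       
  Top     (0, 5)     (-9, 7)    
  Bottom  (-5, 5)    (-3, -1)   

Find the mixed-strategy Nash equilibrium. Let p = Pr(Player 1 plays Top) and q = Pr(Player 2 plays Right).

p = 3/4, q = 6/11

For Player 2 to be willing to mix, Player 2 must be indifferent between Right and Left, which pins down Player 1's mix.
  Player 2's payoff from Right: p·5 + (1−p)·5 = 5
  Player 2's payoff from Left: p·7 + (1−p)·(-1) = 8p - 1
  5 = 8p - 1  ⇒  -8p = -6  ⇒  p = 3/4.
In a mixed equilibrium Player 1 is indifferent between Top and Bottom; this condition fixes q.
  Player 1's payoff to Top: q·0 + (1−q)·(-9) = 9q - 9
  Player 1's payoff to Bottom: q·(-5) + (1−q)·(-3) = -2q - 3
  9q - 9 = -2q - 3  ⇒  11q = 6  ⇒  q = 6/11.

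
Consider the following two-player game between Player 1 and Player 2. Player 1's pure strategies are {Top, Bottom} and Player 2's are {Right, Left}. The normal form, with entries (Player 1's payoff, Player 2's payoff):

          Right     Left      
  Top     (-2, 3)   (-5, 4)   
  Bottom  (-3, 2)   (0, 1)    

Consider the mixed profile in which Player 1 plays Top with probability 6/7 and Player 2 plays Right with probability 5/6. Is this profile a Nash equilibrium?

Given Player 1's mix p = 6/7, Player 2's payoff from Right is 20/7 but from Left is 25/7. Player 2 strictly prefers Left, so Player 2 would not mix.
So the proposed profile is not a Nash equilibrium.

No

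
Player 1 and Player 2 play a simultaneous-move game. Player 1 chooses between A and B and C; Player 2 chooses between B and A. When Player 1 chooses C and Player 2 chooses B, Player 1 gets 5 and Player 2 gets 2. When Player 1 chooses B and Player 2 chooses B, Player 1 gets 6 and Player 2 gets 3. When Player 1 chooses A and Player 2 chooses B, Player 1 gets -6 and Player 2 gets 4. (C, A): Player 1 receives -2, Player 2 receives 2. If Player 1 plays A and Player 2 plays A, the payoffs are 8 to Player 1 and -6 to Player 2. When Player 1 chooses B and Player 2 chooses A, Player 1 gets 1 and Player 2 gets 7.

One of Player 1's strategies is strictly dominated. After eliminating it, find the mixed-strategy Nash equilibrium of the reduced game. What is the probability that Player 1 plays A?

Player 1's strategy C is strictly dominated by B: 6 > 5 and 1 > -2. Eliminate C.
In a mixed equilibrium Player 2 is indifferent between B and A; this condition fixes p.
  Player 2's payoff to B: p·4 + (1−p)·3 = p + 3
  Player 2's payoff to A: p·(-6) + (1−p)·7 = -13p + 7
  p + 3 = -13p + 7  ⇒  14p = 4  ⇒  p = 2/7.

p = 2/7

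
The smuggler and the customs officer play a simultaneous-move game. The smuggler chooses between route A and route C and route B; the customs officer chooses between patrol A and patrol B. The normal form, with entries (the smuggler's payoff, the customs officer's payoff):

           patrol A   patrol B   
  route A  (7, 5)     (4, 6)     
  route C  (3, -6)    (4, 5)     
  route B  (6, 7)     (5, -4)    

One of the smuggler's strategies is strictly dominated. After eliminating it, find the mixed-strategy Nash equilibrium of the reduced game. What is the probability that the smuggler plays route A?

The smuggler's strategy route C is strictly dominated by route B: 6 > 3 and 5 > 4. Eliminate route C.
In a mixed equilibrium the customs officer is indifferent between patrol A and patrol B; this condition fixes p.
  the customs officer's payoff from patrol A: p·5 + (1−p)·7 = -2p + 7
  the customs officer's payoff from patrol B: p·6 + (1−p)·(-4) = 10p - 4
  -2p + 7 = 10p - 4  ⇒  -12p = -11  ⇒  p = 11/12.

p = 11/12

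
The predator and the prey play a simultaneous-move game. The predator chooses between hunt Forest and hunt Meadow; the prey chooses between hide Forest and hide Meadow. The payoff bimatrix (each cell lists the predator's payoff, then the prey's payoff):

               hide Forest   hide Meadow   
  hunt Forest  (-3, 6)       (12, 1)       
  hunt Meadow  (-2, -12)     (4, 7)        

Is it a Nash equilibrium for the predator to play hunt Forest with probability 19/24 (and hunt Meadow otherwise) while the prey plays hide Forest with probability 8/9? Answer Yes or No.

Check the prey's indifference given the predator's mix p = 19/24:
  payoff from hide Forest = 9/4; payoff from hide Meadow = 9/4 — equal.
Check the predator's indifference given the prey's mix q = 8/9:
  payoff from hunt Forest = -4/3; payoff from hunt Meadow = -4/3 — equal.
Both players are indifferent, so neither can profitably deviate.

Yes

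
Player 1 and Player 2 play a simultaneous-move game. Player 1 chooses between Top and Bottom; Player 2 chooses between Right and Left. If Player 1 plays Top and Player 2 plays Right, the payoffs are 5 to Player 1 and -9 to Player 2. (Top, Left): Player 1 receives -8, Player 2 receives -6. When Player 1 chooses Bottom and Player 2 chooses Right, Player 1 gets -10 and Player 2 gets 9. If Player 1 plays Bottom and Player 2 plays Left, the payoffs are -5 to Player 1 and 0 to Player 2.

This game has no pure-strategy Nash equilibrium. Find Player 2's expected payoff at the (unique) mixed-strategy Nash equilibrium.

-9/2

Player 1's mix must leave Player 2 indifferent between Right and Left.
  Player 2's expected payoff from Right: p·(-9) + (1−p)·9 = -18p + 9
  Player 2's expected payoff from Left: p·(-6) + (1−p)·0 = -6p
  -18p + 9 = -6p  ⇒  -12p = -9  ⇒  p = 3/4.
At equilibrium Player 2 is indifferent across columns, so Player 2's payoff equals the payoff from Right: (3/4)·(-9) + (1/4)·9 = -9/2.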